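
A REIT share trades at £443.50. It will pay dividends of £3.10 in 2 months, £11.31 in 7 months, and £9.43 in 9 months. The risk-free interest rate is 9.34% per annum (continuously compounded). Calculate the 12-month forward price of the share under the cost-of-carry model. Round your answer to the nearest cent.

PV(dividends) I = 3.10·e^(−0.0934·2/12) + 11.31·e^(−0.0934·7/12) + 9.43·e^(−0.0934·9/12)
I = 3.0521 + 10.7103 + 8.7920 = 22.5544
F = (S − I)·e^(rT) = (443.50 − 22.5544) · e^(0.0934·12/12)
= 420.9456 · e^0.093400 = 420.9456 × 1.097901 = £462.16

£462.16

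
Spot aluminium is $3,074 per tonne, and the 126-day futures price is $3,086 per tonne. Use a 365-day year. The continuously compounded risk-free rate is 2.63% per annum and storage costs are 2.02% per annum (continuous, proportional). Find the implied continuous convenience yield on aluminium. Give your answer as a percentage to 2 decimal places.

F = S·e^((r+u−y)T) ⇒ (r+u−y) = ln(F/S)/T
ln(3086/3074) = 0.003896; /T ⇒ 0.011286
y = r + u − ln(F/S)/T = 0.0263 + 0.0202 − 0.011286 = 0.035214
y = 3.52%

3.52%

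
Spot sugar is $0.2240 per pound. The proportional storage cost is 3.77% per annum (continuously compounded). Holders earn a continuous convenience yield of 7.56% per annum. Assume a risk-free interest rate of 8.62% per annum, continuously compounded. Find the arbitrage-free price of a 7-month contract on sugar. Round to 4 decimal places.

Net carry = r + u − y = 0.0862 + 0.0377 − 0.0756 = 0.0483
F = S·e^((r+u−y)T) = 0.2240 · e^(0.0483 × 7/12) = 0.2240 · e^0.028175
= 0.2240 × 1.028576 = $0.2304 per pound

$0.2304 per pound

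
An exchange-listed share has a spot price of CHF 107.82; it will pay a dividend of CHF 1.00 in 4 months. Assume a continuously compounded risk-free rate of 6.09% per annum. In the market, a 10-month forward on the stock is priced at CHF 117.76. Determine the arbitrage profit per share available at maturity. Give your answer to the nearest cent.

PV(dividends) I = 1.00·e^(−0.0609·4/12) = 0.9799
Fair forward F* = (S − I)·e^(rT) = (107.82 − 0.9799)·e^0.050750 = 106.8401 × 1.052060 = 112.4022
Market CHF 117.76 > fair 112.4022: forward overpriced → cash-and-carry (borrow at r, buy the stock and collect the dividends, short the forward).
Profit at T = |F_mkt − F*| = |117.76 − 112.4022| = CHF 5.36 per share

CHF 5.36 per share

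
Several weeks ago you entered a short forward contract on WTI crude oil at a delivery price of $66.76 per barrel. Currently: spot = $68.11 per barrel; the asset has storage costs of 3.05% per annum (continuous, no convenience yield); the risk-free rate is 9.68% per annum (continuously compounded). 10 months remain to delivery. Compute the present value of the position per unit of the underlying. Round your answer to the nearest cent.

-$8.28 per barrel

Current fair forward for the remaining 10 months: F = S·e^((r + u)·T), (r + u) = 0.0968 + 0.0305 = 0.1273
F = 68.11 · e^(0.1273 × 10/12) = 68.11 × 1.111915 = 75.7325
Value of long forward = (F − K)·e^(−rT) = (75.7325 − 66.76) · e^(−0.0968·10/12)
= 8.9725 × 0.922501 = 8.28
Short position value = −(long value) = -$8.28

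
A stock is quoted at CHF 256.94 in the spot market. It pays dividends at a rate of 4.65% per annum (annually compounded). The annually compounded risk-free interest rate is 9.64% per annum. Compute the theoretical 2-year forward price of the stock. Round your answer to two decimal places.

F = S · (1+r)^T / (1+q)^T
= 256.94 × 1.202093 / 1.095162 = 256.94 × 1.097639
F = CHF 282.03

CHF 282.03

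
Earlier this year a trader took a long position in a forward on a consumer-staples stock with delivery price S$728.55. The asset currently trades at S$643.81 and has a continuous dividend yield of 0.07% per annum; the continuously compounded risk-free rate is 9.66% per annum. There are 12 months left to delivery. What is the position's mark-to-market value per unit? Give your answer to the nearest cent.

-S$18.10

Current fair forward for the remaining 12 months: F = S·e^((r − q)·T), (r − q) = 0.0966 − 0.0007 = 0.0959
F = 643.81 · e^(0.0959 × 12/12) = 643.81 × 1.100649 = 708.6088
Value of long forward = (F − K)·e^(−rT) = (708.6088 − 728.55) · e^(−0.0966·12/12)
= -19.9412 × 0.907919 = -18.10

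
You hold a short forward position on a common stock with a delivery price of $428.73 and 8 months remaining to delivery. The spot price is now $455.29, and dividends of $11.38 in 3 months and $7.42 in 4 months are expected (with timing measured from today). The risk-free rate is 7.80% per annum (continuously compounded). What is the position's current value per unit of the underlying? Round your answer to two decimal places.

-$29.89

PV(remaining dividends) I = 11.38·e^(−0.0780·3/12) + 7.42·e^(−0.0780·4/12) = 18.3898
Current forward F = (S − I)·e^(rT) = (455.29 − 18.3898)·e^(0.0780·8/12) = 436.9002 × 1.053376 = 460.2202
Value (long) = (F − K)·e^(−rT) = (460.2202 − 428.73) × 0.949329 = 29.8946
Short position value = −(long value) = -$29.89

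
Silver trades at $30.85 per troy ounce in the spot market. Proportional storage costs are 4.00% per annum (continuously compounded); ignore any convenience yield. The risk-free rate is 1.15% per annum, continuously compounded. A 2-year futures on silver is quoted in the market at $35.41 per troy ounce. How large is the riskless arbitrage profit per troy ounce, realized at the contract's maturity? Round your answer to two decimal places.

Fair futures: F* = S·e^(carry·T), with carry = (r + u) = 0.0115 + 0.0400 = 0.0515
F* = 30.85 · e^(0.0515 × 2) = 30.85 · e^0.103000 = 30.85 × 1.108491 = $34.1969
Market $35.41 > fair $34.1969: forward overpriced → cash-and-carry (buy spot, short the forward).
At maturity, profit = |F_mkt − F*| = |35.41 − 34.1969| = $1.21 per troy ounce

$1.21 per troy ounce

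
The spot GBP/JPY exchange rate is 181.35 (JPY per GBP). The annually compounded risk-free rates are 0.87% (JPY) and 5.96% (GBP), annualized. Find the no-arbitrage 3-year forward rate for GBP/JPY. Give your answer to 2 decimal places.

156.45

By covered interest parity, F = S · (1+r_JPY)^T / (1+r_GBP)^T
= 181.35 × 1.026328 / 1.189668 = 181.35 × 0.862701
F = 156.45 JPY per GBP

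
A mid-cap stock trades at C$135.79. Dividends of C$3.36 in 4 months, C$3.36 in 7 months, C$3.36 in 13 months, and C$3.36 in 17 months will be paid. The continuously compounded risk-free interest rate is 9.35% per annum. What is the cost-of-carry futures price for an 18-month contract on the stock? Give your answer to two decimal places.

C$141.95

PV(dividends) I = 3.36·e^(−0.0935·4/12) + 3.36·e^(−0.0935·7/12) + 3.36·e^(−0.0935·13/12) + 3.36·e^(−0.0935·17/12)
I = 3.2569 + 3.1816 + 3.0363 + 2.9432 = 12.4180
F = (S − I)·e^(rT) = (135.79 − 12.4180) · e^(0.0935·18/12)
= 123.3720 · e^0.140250 = 123.3720 × 1.150561 = C$141.95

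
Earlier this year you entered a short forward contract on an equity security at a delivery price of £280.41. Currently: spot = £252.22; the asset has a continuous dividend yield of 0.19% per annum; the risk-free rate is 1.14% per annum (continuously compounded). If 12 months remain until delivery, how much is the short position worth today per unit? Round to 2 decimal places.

Current fair forward for the remaining 12 months: F = S·e^((r − q)·T), (r − q) = 0.0114 − 0.0019 = 0.0095
F = 252.22 · e^(0.0095 × 12/12) = 252.22 × 1.009545 = 254.6274
Value of long forward = (F − K)·e^(−rT) = (254.6274 − 280.41) · e^(−0.0114·12/12)
= -25.7826 × 0.988665 = -25.49
Short position value = −(long value) = £25.49

£25.49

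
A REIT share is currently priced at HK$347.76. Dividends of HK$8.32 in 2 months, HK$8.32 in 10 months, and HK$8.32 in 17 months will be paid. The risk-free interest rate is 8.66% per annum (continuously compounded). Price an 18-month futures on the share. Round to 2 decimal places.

HK$369.47

PV(dividends) I = 8.32·e^(−0.0866·2/12) + 8.32·e^(−0.0866·10/12) + 8.32·e^(−0.0866·17/12)
I = 8.2008 + 7.7407 + 7.3594 = 23.3009
F = (S − I)·e^(rT) = (347.76 − 23.3009) · e^(0.0866·18/12)
= 324.4591 · e^0.129900 = 324.4591 × 1.138715 = HK$369.47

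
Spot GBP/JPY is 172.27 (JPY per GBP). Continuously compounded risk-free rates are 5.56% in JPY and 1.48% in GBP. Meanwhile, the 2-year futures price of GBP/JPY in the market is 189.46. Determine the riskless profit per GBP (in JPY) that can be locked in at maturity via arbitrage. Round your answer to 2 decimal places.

2.54 per GBP (in JPY)

Fair futures: F* = S·e^(carry·T), with carry = (r_JPY − r_GBP) = 0.0556 − 0.0148 = 0.0408
F* = 172.27 · e^(0.0408 × 2) = 172.27 · e^0.081600 = 172.27 × 1.085022 = 186.9167
Market 189.46 > fair 186.9167: forward overpriced → cash-and-carry (buy spot, short the forward).
At maturity, profit = |F_mkt − F*| = |189.46 − 186.9167| = 2.54 per GBP (in JPY)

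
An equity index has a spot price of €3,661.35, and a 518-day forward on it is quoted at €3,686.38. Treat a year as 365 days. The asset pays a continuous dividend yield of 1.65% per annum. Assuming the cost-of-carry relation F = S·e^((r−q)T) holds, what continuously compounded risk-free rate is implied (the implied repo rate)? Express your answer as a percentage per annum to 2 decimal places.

2.13%

From F = S·e^((r−q)T): (r − q) = ln(F/S)/T
ln(3686.38/3661.35) = ln(1.006836) = 0.006813
(r − q) = 0.006813 / (518/365) = 0.004801
r = ln(F/S)/T + q = 0.004801 + 0.0165 = 0.021301
r = 2.13%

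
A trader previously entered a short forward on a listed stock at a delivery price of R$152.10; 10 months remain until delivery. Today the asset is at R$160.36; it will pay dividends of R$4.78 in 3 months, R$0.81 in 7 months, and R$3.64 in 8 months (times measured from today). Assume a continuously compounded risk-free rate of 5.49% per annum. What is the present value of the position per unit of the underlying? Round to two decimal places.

PV(remaining dividends) I = 4.78·e^(−0.0549·3/12) + 0.81·e^(−0.0549·7/12) + 3.64·e^(−0.0549·8/12) = 9.0085
Current forward F = (S − I)·e^(rT) = (160.36 − 9.0085)·e^(0.0549·10/12) = 151.3515 × 1.046813 = 158.4367
Value (long) = (F − K)·e^(−rT) = (158.4367 − 152.10) × 0.955281 = 6.0533
Short position value = −(long value) = -R$6.05

-R$6.05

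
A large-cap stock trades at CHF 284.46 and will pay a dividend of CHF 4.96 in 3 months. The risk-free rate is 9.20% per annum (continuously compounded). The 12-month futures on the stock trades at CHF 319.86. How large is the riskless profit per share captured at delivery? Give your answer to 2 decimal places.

CHF 13.30 per share

PV(dividends) I = 4.96·e^(−0.0920·3/12) = 4.8472
Fair futures F* = (S − I)·e^(rT) = (284.46 − 4.8472)·e^0.092000 = 279.6128 × 1.096365 = 306.5577
Market CHF 319.86 > fair 306.5577: forward overpriced → cash-and-carry (borrow at r, buy the stock and collect the dividends, short the forward).
Profit at T = |F_mkt − F*| = |319.86 − 306.5577| = CHF 13.30 per share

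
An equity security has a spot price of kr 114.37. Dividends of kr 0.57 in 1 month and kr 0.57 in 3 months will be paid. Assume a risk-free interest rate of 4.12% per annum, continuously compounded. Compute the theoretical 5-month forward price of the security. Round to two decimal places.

kr 115.20

PV(dividends) I = 0.57·e^(−0.0412·1/12) + 0.57·e^(−0.0412·3/12)
I = 0.5680 + 0.5642 = 1.1322
F = (S − I)·e^(rT) = (114.37 − 1.1322) · e^(0.0412·5/12)
= 113.2378 · e^0.017167 = 113.2378 × 1.017315 = kr 115.20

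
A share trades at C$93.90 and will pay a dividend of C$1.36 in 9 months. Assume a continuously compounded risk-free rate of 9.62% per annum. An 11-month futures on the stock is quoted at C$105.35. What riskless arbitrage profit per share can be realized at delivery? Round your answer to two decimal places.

PV(dividends) I = 1.36·e^(−0.0962·9/12) = 1.2653
Fair futures F* = (S − I)·e^(rT) = (93.90 − 1.2653)·e^0.088183 = 92.6347 × 1.092188 = 101.1745
Market C$105.35 > fair 101.1745: forward overpriced → cash-and-carry (borrow at r, buy the stock and collect the dividends, short the forward).
Profit at T = |F_mkt − F*| = |105.35 − 101.1745| = C$4.18 per share

C$4.18 per share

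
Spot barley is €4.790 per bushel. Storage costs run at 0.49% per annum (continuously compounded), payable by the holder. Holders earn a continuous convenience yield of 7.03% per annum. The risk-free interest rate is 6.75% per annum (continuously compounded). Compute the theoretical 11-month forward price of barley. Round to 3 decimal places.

€4.799 per bushel

Net carry = r + u − y = 0.0675 + 0.0049 − 0.0703 = 0.0021
F = S·e^((r+u−y)T) = 4.790 · e^(0.0021 × 11/12) = 4.790 · e^0.001925
= 4.790 × 1.001927 = €4.799 per bushel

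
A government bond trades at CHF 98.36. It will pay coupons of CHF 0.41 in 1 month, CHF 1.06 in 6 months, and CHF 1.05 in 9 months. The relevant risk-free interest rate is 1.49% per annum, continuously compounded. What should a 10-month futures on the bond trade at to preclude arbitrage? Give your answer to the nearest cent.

CHF 97.06

PV(coupons) I = 0.41·e^(−0.0149·1/12) + 1.06·e^(−0.0149·6/12) + 1.05·e^(−0.0149·9/12)
I = 0.4095 + 1.0521 + 1.0383 = 2.4999
F = (S − I)·e^(rT) = (98.36 − 2.4999) · e^(0.0149·10/12)
= 95.8601 · e^0.012417 = 95.8601 × 1.012494 = CHF 97.06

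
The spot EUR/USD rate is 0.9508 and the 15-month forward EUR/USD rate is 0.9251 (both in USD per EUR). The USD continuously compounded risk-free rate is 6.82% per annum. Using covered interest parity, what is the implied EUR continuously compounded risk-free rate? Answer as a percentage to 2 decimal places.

F = S·e^((r_USD − r_EUR)T) ⇒ r_EUR = r_USD − ln(F/S)/T
ln(0.9251/0.9508) = -0.027402; /(15/12) = -0.021922
r_EUR = 0.0682 + 0.021922 = 0.090122
r_EUR = 9.01%

9.01%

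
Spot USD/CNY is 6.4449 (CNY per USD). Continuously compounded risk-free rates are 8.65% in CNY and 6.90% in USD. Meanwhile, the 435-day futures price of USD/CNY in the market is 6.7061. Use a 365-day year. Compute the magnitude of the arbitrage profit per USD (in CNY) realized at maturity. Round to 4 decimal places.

0.1254 per USD (in CNY)

Fair futures: F* = S·e^(carry·T), with carry = (r_CNY − r_USD) = 0.0865 − 0.0690 = 0.0175
F* = 6.4449 · e^(0.0175 × 435/365) = 6.4449 · e^0.020856 = 6.4449 × 1.021075 = 6.5807
Market 6.7061 > fair 6.5807: forward overpriced → cash-and-carry (buy spot, short the forward).
At maturity, profit = |F_mkt − F*| = |6.7061 − 6.5807| = 0.1254 per USD (in CNY)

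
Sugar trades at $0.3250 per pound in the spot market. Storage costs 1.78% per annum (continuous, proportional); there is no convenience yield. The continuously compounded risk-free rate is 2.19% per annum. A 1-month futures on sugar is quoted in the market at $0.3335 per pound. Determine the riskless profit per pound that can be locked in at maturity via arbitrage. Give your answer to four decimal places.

$0.0074 per pound

Fair futures: F* = S·e^(carry·T), with carry = (r + u) = 0.0219 + 0.0178 = 0.0397
F* = 0.3250 · e^(0.0397 × 1/12) = 0.3250 · e^0.003308 = 0.3250 × 1.003313 = $0.3261
Market $0.3335 > fair $0.3261: forward overpriced → cash-and-carry (buy spot, short the forward).
At maturity, profit = |F_mkt − F*| = |0.3335 − 0.3261| = $0.0074 per pound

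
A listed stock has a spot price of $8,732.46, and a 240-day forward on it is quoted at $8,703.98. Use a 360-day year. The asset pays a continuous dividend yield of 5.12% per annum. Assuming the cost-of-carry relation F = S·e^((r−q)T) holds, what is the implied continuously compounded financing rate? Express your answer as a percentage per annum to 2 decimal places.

4.63%

From F = S·e^((r−q)T): (r − q) = ln(F/S)/T
ln(8703.98/8732.46) = ln(0.996739) = -0.003266
(r − q) = -0.003266 / (240/360) = -0.004899
r = ln(F/S)/T + q = -0.004899 + 0.0512 = 0.046301
r = 4.63%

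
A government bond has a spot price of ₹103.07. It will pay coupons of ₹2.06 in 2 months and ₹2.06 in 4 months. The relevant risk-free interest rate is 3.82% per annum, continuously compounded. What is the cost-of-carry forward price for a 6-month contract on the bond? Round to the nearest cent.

PV(coupons) I = 2.06·e^(−0.0382·2/12) + 2.06·e^(−0.0382·4/12)
I = 2.0469 + 2.0339 = 4.0808
F = (S − I)·e^(rT) = (103.07 − 4.0808) · e^(0.0382·6/12)
= 98.9892 · e^0.019100 = 98.9892 × 1.019284 = ₹100.90

₹100.90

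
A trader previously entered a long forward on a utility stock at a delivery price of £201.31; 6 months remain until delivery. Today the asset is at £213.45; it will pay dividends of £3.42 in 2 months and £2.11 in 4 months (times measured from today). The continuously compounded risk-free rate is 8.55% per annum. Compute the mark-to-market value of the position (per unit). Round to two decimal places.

£15.14

PV(remaining dividends) I = 3.42·e^(−0.0855·2/12) + 2.11·e^(−0.0855·4/12) = 5.4223
Current forward F = (S − I)·e^(rT) = (213.45 − 5.4223)·e^(0.0855·6/12) = 208.0277 × 1.043677 = 217.1137
Value (long) = (F − K)·e^(−rT) = (217.1137 − 201.31) × 0.958151 = 15.1423
Value = £15.14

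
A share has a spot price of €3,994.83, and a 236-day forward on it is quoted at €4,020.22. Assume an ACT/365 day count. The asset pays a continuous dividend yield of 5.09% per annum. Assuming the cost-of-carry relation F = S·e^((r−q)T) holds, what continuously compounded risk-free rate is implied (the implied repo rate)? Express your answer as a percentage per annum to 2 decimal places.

6.07%

From F = S·e^((r−q)T): (r − q) = ln(F/S)/T
ln(4020.22/3994.83) = ln(1.006356) = 0.006336
(r − q) = 0.006336 / (236/365) = 0.009799
r = ln(F/S)/T + q = 0.009799 + 0.0509 = 0.060699
r = 6.07%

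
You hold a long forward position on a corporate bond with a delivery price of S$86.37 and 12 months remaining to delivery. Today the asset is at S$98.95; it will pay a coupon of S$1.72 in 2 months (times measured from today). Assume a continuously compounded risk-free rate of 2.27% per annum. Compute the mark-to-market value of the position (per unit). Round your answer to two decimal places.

PV(remaining coupons) I = 1.72·e^(−0.0227·2/12) = 1.7135
Current forward F = (S − I)·e^(rT) = (98.95 − 1.7135)·e^(0.0227·12/12) = 97.2365 × 1.022960 = 99.4691
Value (long) = (F − K)·e^(−rT) = (99.4691 − 86.37) × 0.977556 = 12.8051
Value = S$12.81

S$12.81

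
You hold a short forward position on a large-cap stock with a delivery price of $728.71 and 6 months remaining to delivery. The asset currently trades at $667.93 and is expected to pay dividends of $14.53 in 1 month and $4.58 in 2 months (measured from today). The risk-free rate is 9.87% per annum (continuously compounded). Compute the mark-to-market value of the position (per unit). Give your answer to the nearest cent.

$44.61

PV(remaining dividends) I = 14.53·e^(−0.0987·1/12) + 4.58·e^(−0.0987·2/12) = 18.9163
Current forward F = (S − I)·e^(rT) = (667.93 − 18.9163)·e^(0.0987·6/12) = 649.0137 × 1.050588 = 681.8460
Value (long) = (F − K)·e^(−rT) = (681.8460 − 728.71) × 0.951848 = -44.6074
Short position value = −(long value) = $44.61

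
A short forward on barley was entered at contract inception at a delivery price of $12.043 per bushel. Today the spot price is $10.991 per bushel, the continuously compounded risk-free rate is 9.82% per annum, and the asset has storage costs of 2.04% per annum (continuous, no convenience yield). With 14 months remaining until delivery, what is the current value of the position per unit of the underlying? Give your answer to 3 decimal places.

Current fair forward for the remaining 14 months: F = S·e^((r + u)·T), (r + u) = 0.0982 + 0.0204 = 0.1186
F = 10.991 · e^(0.1186 × 14/12) = 10.991 × 1.148397 = 12.6220
Value of long forward = (F − K)·e^(−rT) = (12.6220 − 12.043) · e^(−0.0982·14/12)
= 0.5790 × 0.891752 = 0.516
Short position value = −(long value) = -$0.516

-$0.516 per bushel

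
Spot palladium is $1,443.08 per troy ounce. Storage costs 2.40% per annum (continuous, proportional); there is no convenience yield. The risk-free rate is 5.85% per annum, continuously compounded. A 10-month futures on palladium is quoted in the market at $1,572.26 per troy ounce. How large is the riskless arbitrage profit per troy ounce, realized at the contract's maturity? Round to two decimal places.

$26.48 per troy ounce

Fair futures: F* = S·e^(carry·T), with carry = (r + u) = 0.0585 + 0.0240 = 0.0825
F* = 1443.08 · e^(0.0825 × 10/12) = 1443.08 · e^0.06875000 = 1443.08 × 1.07116838 = $1545.7817
Market $1572.26 > fair $1545.7817: forward overpriced → cash-and-carry (buy spot, short the forward).
At maturity, profit = |F_mkt − F*| = |1572.26 − 1545.7817| = $26.48 per troy ounce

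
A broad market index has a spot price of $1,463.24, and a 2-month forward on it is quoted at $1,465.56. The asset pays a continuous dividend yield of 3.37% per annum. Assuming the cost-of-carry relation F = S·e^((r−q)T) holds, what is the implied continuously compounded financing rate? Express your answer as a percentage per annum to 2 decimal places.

From F = S·e^((r−q)T): (r − q) = ln(F/S)/T
ln(1465.56/1463.24) = ln(1.001586) = 0.001585
(r − q) = 0.001585 / (2/12) = 0.009510
r = ln(F/S)/T + q = 0.009510 + 0.0337 = 0.043210
r = 4.32%

4.32%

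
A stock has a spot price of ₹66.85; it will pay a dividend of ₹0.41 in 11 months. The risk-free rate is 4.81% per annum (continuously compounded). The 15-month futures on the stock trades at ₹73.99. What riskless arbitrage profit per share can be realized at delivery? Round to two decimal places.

PV(dividends) I = 0.41·e^(−0.0481·11/12) = 0.3923
Fair futures F* = (S − I)·e^(rT) = (66.85 − 0.3923)·e^0.060125 = 66.4577 × 1.061969 = 70.5760
Market ₹73.99 > fair 70.5760: forward overpriced → cash-and-carry (borrow at r, buy the stock and collect the dividends, short the forward).
Profit at T = |F_mkt − F*| = |73.99 − 70.5760| = ₹3.41 per share

₹3.41 per share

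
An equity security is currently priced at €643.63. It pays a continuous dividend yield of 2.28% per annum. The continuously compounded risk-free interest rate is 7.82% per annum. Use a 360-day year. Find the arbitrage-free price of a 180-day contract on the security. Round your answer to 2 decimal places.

F = S·e^((r − q)T) = 643.63 · e^((0.0782 − 0.0228) × 180/360)
= 643.63 · e^0.027700 = 643.63 × 1.028087
F = €661.71

€661.71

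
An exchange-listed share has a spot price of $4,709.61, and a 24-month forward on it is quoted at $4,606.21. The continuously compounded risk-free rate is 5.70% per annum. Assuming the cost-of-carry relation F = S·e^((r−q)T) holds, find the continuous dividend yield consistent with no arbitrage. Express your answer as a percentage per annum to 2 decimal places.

From F = S·e^((r−q)T): (r − q) = ln(F/S)/T
ln(4606.21/4709.61) = ln(0.978045) = -0.022200
(r − q) = -0.022200 / (24/12) = -0.011100
q = r − ln(F/S)/T = 0.0570 + 0.011100 = 0.068100
q = 6.81%

6.81%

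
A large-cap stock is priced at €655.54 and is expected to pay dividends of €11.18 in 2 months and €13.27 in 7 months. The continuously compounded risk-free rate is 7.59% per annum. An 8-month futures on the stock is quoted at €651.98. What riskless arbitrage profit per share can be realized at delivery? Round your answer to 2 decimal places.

PV(dividends) I = 11.18·e^(−0.0759·2/12) + 13.27·e^(−0.0759·7/12) = 23.7348
Fair futures F* = (S − I)·e^(rT) = (655.54 − 23.7348)·e^0.050600 = 631.8052 × 1.051902 = 664.5972
Market €651.98 < fair 664.5972: forward underpriced → reverse cash-and-carry (short the stock, invest proceeds at r, pay the dividends, go long the forward).
Profit at T = |F_mkt − F*| = |651.98 − 664.5972| = €12.62 per share

€12.62 per share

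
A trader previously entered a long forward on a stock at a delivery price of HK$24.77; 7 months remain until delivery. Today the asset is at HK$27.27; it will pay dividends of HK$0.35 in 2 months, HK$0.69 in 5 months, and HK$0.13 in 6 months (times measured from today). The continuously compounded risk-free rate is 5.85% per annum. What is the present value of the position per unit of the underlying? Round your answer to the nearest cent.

HK$2.18

PV(remaining dividends) I = 0.35·e^(−0.0585·2/12) + 0.69·e^(−0.0585·5/12) + 0.13·e^(−0.0585·6/12) = 1.1462
Current forward F = (S − I)·e^(rT) = (27.27 − 1.1462)·e^(0.0585·7/12) = 26.1238 × 1.034714 = 27.0307
Value (long) = (F − K)·e^(−rT) = (27.0307 − 24.77) × 0.966451 = 2.1849
Value = HK$2.18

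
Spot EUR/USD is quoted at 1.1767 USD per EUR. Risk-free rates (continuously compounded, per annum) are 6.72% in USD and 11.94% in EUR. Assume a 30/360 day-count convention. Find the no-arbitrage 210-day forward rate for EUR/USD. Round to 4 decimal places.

1.1414

F = S·e^((r_USD − r_EUR)T) = 1.1767 · e^((0.0672 − 0.1194) × 210/360)
= 1.1767 · e^-0.030450 = 1.1767 × 0.970009
F = 1.1414 USD per EUR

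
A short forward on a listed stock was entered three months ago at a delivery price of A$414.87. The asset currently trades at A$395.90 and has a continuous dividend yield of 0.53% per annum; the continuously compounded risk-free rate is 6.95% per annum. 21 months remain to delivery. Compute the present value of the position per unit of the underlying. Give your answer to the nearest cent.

-A$24.89

Current fair forward for the remaining 21 months: F = S·e^((r − q)·T), (r − q) = 0.0695 − 0.0053 = 0.0642
F = 395.90 · e^(0.0642 × 21/12) = 395.90 × 1.118904 = 442.9741
Value of long forward = (F − K)·e^(−rT) = (442.9741 − 414.87) · e^(−0.0695·21/12)
= 28.1041 × 0.885480 = 24.89
Short position value = −(long value) = -A$24.89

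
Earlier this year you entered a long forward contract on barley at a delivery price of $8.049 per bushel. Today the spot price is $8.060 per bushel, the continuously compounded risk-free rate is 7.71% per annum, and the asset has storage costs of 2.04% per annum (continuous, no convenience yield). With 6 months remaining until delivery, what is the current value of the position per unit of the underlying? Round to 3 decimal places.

$0.398 per bushel

Current fair forward for the remaining 6 months: F = S·e^((r + u)·T), (r + u) = 0.0771 + 0.0204 = 0.0975
F = 8.060 · e^(0.0975 × 6/12) = 8.060 × 1.049958 = 8.4627
Value of long forward = (F − K)·e^(−rT) = (8.4627 − 8.049) · e^(−0.0771·6/12)
= 0.4137 × 0.962184 = 0.398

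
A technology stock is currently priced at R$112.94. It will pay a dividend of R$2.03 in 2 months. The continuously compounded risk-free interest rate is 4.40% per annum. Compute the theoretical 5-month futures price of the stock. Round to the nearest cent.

R$112.98

PV(dividends) I = 2.03·e^(−0.0440·2/12)
I = 2.0152
F = (S − I)·e^(rT) = (112.94 − 2.0152) · e^(0.0440·5/12)
= 110.9248 · e^0.018333 = 110.9248 × 1.018502 = R$112.98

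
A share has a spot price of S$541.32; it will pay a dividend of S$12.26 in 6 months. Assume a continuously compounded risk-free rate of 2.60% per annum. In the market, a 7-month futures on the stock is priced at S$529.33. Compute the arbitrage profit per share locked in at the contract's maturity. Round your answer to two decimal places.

S$7.98 per share

PV(dividends) I = 12.26·e^(−0.0260·6/12) = 12.1017
Fair futures F* = (S − I)·e^(rT) = (541.32 − 12.1017)·e^0.015167 = 529.2183 × 1.015283 = 537.3063
Market S$529.33 < fair 537.3063: forward underpriced → reverse cash-and-carry (short the stock, invest proceeds at r, pay the dividends, go long the forward).
Profit at T = |F_mkt − F*| = |529.33 − 537.3063| = S$7.98 per share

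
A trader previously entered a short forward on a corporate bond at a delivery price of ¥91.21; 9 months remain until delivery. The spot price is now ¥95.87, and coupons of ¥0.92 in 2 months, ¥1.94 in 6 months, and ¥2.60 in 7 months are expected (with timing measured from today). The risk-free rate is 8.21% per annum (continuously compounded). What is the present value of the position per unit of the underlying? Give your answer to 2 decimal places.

-¥4.86

PV(remaining coupons) I = 0.92·e^(−0.0821·2/12) + 1.94·e^(−0.0821·6/12) + 2.60·e^(−0.0821·7/12) = 5.2479
Current forward F = (S − I)·e^(rT) = (95.87 − 5.2479)·e^(0.0821·9/12) = 90.6221 × 1.063510 = 96.3775
Value (long) = (F − K)·e^(−rT) = (96.3775 − 91.21) × 0.940282 = 4.8589
Short position value = −(long value) = -¥4.86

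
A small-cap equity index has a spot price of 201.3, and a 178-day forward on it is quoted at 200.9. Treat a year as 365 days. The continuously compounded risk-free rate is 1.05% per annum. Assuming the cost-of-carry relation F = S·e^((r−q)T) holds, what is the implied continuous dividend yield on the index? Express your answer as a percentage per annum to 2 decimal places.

From F = S·e^((r−q)T): (r − q) = ln(F/S)/T
ln(200.9/201.3) = ln(0.998013) = -0.001989
(r − q) = -0.001989 / (178/365) = -0.004079
q = r − ln(F/S)/T = 0.0105 + 0.004079 = 0.014579
q = 1.46%

1.46%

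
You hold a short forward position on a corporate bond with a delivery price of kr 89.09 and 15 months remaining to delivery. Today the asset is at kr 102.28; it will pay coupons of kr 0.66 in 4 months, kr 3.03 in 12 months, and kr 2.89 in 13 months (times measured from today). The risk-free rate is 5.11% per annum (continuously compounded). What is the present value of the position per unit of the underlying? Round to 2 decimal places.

PV(remaining coupons) I = 0.66·e^(−0.0511·4/12) + 3.03·e^(−0.0511·12/12) + 2.89·e^(−0.0511·13/12) = 6.2623
Current forward F = (S − I)·e^(rT) = (102.28 − 6.2623)·e^(0.0511·15/12) = 96.0177 × 1.065959 = 102.3509
Value (long) = (F − K)·e^(−rT) = (102.3509 − 89.09) × 0.938122 = 12.4403
Short position value = −(long value) = -kr 12.44

-kr 12.44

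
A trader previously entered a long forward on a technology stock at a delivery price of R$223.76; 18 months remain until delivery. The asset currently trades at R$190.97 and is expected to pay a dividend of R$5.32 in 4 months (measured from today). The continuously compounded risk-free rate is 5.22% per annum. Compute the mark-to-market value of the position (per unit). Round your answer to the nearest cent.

PV(remaining dividends) I = 5.32·e^(−0.0522·4/12) = 5.2282
Current forward F = (S − I)·e^(rT) = (190.97 − 5.2282)·e^(0.0522·18/12) = 185.7418 × 1.081447 = 200.8699
Value (long) = (F − K)·e^(−rT) = (200.8699 − 223.76) × 0.924687 = -21.1662
Value = -R$21.17

-R$21.17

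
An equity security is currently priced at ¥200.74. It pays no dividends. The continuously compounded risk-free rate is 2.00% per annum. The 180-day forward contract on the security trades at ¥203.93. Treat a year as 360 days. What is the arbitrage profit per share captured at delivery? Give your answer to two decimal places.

¥1.17 per share

Fair forward: F* = S·e^(carry·T), with carry = r = 0.0200
F* = 200.74 · e^(0.0200 × 180/360) = 200.74 · e^0.010000 = 200.74 × 1.010050 = ¥202.7574
Market ¥203.93 > fair ¥202.7574: forward overpriced → cash-and-carry (buy spot, short the forward).
At maturity, profit = |F_mkt − F*| = |203.93 − 202.7574| = ¥1.17 per share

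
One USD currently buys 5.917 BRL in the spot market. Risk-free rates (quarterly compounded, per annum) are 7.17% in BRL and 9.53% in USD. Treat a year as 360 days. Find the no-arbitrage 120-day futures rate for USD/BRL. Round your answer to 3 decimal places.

By covered interest parity, F = S · (1+r_BRL/4)^(4T) / (1+r_USD/4)^(4T)
= 5.917 × 1.023971 / 1.031892 = 5.917 × 0.992324
F = 5.872 BRL per USD

5.872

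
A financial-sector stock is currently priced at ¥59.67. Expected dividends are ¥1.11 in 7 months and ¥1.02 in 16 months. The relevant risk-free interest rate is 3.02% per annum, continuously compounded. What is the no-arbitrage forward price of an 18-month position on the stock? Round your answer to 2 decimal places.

PV(dividends) I = 1.11·e^(−0.0302·7/12) + 1.02·e^(−0.0302·16/12)
I = 1.0906 + 0.9797 = 2.0703
F = (S − I)·e^(rT) = (59.67 − 2.0703) · e^(0.0302·18/12)
= 57.5997 · e^0.045300 = 57.5997 × 1.046342 = ¥60.27

¥60.27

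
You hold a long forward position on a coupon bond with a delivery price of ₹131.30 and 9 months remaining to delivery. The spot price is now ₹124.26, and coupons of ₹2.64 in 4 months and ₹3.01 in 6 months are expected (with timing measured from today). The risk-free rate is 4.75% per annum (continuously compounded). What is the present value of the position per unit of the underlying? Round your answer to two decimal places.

PV(remaining coupons) I = 2.64·e^(−0.0475·4/12) + 3.01·e^(−0.0475·6/12) = 5.5379
Current forward F = (S − I)·e^(rT) = (124.26 − 5.5379)·e^(0.0475·9/12) = 118.7221 × 1.036267 = 123.0278
Value (long) = (F − K)·e^(−rT) = (123.0278 − 131.30) × 0.965002 = -7.9827
Value = -₹7.98

-₹7.98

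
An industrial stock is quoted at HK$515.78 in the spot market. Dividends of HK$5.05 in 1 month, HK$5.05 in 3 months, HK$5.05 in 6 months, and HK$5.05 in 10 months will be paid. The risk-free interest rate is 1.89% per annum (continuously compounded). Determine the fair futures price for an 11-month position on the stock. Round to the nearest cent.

HK$504.40

PV(dividends) I = 5.05·e^(−0.0189·1/12) + 5.05·e^(−0.0189·3/12) + 5.05·e^(−0.0189·6/12) + 5.05·e^(−0.0189·10/12)
I = 5.0421 + 5.0262 + 5.0025 + 4.9711 = 20.0419
F = (S − I)·e^(rT) = (515.78 − 20.0419) · e^(0.0189·11/12)
= 495.7381 · e^0.017325 = 495.7381 × 1.017476 = HK$504.40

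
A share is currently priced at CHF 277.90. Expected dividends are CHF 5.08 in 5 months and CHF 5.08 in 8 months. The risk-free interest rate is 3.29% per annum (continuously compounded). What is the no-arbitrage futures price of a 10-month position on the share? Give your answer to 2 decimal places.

PV(dividends) I = 5.08·e^(−0.0329·5/12) + 5.08·e^(−0.0329·8/12)
I = 5.0108 + 4.9698 = 9.9806
F = (S − I)·e^(rT) = (277.90 − 9.9806) · e^(0.0329·10/12)
= 267.9194 · e^0.027417 = 267.9194 × 1.027796 = CHF 275.37

CHF 275.37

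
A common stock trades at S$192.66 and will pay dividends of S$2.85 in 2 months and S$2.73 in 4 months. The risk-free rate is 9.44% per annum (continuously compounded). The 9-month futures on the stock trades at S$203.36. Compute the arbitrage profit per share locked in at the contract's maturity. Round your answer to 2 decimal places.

S$2.42 per share

PV(dividends) I = 2.85·e^(−0.0944·2/12) + 2.73·e^(−0.0944·4/12) = 5.4509
Fair futures F* = (S − I)·e^(rT) = (192.66 − 5.4509)·e^0.070800 = 187.2091 × 1.073367 = 200.9441
Market S$203.36 > fair 200.9441: forward overpriced → cash-and-carry (borrow at r, buy the stock and collect the dividends, short the forward).
Profit at T = |F_mkt − F*| = |203.36 − 200.9441| = S$2.42 per share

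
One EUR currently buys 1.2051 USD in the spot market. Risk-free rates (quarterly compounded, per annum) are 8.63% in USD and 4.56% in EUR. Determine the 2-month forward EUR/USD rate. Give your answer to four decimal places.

1.2132

By covered interest parity, F = S · (1+r_USD/4)^(4T) / (1+r_EUR/4)^(4T)
= 1.2051 × 1.014332 / 1.007586 = 1.2051 × 1.006695
F = 1.2132 USD per EUR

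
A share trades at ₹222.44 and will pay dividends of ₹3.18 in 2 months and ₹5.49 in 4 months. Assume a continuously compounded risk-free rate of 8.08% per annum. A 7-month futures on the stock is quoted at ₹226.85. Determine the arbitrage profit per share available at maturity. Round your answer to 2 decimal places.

₹2.57 per share

PV(dividends) I = 3.18·e^(−0.0808·2/12) + 5.49·e^(−0.0808·4/12) = 8.4816
Fair futures F* = (S − I)·e^(rT) = (222.44 − 8.4816)·e^0.047133 = 213.9584 × 1.048261 = 224.2842
Market ₹226.85 > fair 224.2842: forward overpriced → cash-and-carry (borrow at r, buy the stock and collect the dividends, short the forward).
Profit at T = |F_mkt − F*| = |226.85 − 224.2842| = ₹2.57 per share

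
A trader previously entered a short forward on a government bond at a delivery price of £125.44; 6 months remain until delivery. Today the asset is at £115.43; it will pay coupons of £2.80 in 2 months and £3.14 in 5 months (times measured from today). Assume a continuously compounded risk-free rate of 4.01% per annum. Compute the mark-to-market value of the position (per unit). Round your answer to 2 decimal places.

£13.39

PV(remaining coupons) I = 2.80·e^(−0.0401·2/12) + 3.14·e^(−0.0401·5/12) = 5.8693
Current forward F = (S − I)·e^(rT) = (115.43 − 5.8693)·e^(0.0401·6/12) = 109.5607 × 1.020252 = 111.7795
Value (long) = (F − K)·e^(−rT) = (111.7795 − 125.44) × 0.980150 = -13.3893
Short position value = −(long value) = £13.39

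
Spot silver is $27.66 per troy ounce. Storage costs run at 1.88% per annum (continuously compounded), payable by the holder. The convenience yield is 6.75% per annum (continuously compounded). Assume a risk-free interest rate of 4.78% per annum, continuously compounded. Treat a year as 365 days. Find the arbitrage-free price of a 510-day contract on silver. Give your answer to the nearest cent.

$27.63 per troy ounce

Net carry = r + u − y = 0.0478 + 0.0188 − 0.0675 = -0.0009
F = S·e^((r+u−y)T) = 27.66 · e^(-0.0009 × 510/365) = 27.66 · e^-0.001258
= 27.66 × 0.998743 = $27.63 per troy ounce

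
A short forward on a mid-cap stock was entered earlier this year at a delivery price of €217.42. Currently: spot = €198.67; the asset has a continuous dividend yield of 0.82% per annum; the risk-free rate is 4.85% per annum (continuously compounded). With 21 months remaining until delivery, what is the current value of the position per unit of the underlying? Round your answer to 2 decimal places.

€3.89

Current fair forward for the remaining 21 months: F = S·e^((r − q)·T), (r − q) = 0.0485 − 0.0082 = 0.0403
F = 198.67 · e^(0.0403 × 21/12) = 198.67 × 1.073071 = 213.1870
Value of long forward = (F − K)·e^(−rT) = (213.1870 − 217.42) · e^(−0.0485·21/12)
= -4.2330 × 0.918627 = -3.89
Short position value = −(long value) = €3.89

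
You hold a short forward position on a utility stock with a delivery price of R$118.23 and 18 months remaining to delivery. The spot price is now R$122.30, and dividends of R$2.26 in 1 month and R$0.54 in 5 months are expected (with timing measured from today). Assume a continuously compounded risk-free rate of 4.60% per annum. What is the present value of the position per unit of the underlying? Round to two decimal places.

-R$9.17

PV(remaining dividends) I = 2.26·e^(−0.0460·1/12) + 0.54·e^(−0.0460·5/12) = 2.7811
Current forward F = (S − I)·e^(rT) = (122.30 − 2.7811)·e^(0.0460·18/12) = 119.5189 × 1.071436 = 128.0569
Value (long) = (F − K)·e^(−rT) = (128.0569 − 118.23) × 0.933327 = 9.1717
Short position value = −(long value) = -R$9.17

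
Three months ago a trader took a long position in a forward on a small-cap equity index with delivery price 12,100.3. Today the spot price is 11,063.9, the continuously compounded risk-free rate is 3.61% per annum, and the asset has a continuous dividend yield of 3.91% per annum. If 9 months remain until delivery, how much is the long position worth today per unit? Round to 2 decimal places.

Current fair forward for the remaining 9 months: F = S·e^((r − q)·T), (r − q) = 0.0361 − 0.0391 = -0.0030
F = 11063.9 · e^(-0.0030 × 9/12) = 11063.9 × 0.99775253 = 11039.0342
Value of long forward = (F − K)·e^(−rT) = (11039.0342 − 12100.3) · e^(−0.0361·9/12)
= -1061.2658 × 0.97328824 = -1032.92

-1032.92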